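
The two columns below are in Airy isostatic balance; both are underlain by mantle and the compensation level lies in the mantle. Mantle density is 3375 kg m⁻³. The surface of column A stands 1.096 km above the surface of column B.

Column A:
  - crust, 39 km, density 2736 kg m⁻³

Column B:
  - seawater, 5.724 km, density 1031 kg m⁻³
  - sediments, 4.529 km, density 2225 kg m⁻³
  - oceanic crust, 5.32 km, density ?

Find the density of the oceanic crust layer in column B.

Take the compensation level at the base of the deeper column (depth z_c below the surface of column A) and equate Σ ρ_i t_i down to z_c; mantle fills any gap and the z_c terms cancel.
Column A: 39×2736 + (z_c − 39)×3375
Column B: 1.096×0 + 5.724×1031 + 4.529×2225 + 5.32×ρ + (z_c − 1.096 − 15.573)×3375
The z_c×3375 term appears on both sides and cancels. Collect the known terms of each column as K = Σ(ρt)_known − 3375 × (depth of known layers): K_A = 106704 − 3375×39 = −24921; K_B = 15978.469 − 3375×(1.096 + 15.573) = −40279.406.
Balance: K_A = K_B + 5.32×ρ, so ρ = (K_A − K_B)/5.32 = 15358.4/5.32 = 2890 kg m⁻³.

2890 kg m⁻³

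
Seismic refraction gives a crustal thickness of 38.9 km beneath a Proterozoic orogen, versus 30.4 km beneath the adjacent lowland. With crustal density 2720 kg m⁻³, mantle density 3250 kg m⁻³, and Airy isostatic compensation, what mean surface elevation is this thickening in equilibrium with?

1.39 km

Excess crust Δ = 38.9 km − 30.4 km = 8.5 km, split between elevation h and root r with h + r = Δ.
Airy balance ρ_c h = (ρ_m − ρ_c) r gives r = h ρ_c/(ρ_m − ρ_c), so h (1 + ρ_c/(ρ_m − ρ_c)) = Δ, i.e. h = Δ (ρ_m − ρ_c)/ρ_m.
h = 8.5 km × 530/3250 = 1.39 km.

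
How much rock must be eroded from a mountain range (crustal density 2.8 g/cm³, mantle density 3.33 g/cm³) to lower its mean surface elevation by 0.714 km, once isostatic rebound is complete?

4.49 km

Net drop Δ = e − u = e − e ρ_c/ρ_m = e (ρ_m − ρ_c)/ρ_m.
e = Δ ρ_m/(ρ_m − ρ_c) = 0.714 km × 3.33/0.53 = 4.49 km.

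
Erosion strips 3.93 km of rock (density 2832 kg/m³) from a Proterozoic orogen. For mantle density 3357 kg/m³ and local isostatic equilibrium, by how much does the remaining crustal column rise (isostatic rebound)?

3.32 km

Unloading: uplift u = e ρ_c/ρ_m = 3.93 km × 2832/3357 = 3.32 km.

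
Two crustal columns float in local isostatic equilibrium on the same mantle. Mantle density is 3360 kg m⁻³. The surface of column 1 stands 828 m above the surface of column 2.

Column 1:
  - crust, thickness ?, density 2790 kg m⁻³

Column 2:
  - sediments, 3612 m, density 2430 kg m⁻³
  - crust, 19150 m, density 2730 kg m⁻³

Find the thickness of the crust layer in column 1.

31900 m

Take the compensation level at the base of the deeper column (depth z_c below the surface of column 1) and equate Σ ρ_i t_i down to z_c; mantle fills any gap and the z_c terms cancel.
Column 1: x×2790 + (z_c − 0 − x)×3360
Column 2: 828×0 + 3612×2430 + 19150×2730 + (z_c − 828 − 22762)×3360
The z_c×3360 term appears on both sides and cancels. Collect the known terms of each column as K = Σ(ρt)_known − 3360 × (depth of known layers): K_1 = 0 − 3360×0 = 0; K_2 = 61056660 − 3360×(828 + 22762) = −18205740.
Balance: K_1 − x×(3360 − 2790) = K_2, so x = (K_1 − K_2)/(3360 − 2790) = 18205700/570 = 31900 m.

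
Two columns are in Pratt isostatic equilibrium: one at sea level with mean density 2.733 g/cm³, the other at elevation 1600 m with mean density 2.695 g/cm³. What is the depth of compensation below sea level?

113000 m

ρ_ref D = ρ (D + h) → D (ρ_ref − ρ) = ρ h.
D = ρ h/(ρ_ref − ρ) = 2.695 × 1600 m/(2.733 − 2.695) = 113000 m.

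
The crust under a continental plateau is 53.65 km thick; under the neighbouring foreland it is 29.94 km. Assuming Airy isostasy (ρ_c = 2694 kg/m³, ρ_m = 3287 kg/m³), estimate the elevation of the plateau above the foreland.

4.28 km

Excess crust Δ = 53.65 km − 29.94 km = 23.71 km, split between elevation h and root r with h + r = Δ.
Airy balance ρ_c h = (ρ_m − ρ_c) r gives r = h ρ_c/(ρ_m − ρ_c), so h (1 + ρ_c/(ρ_m − ρ_c)) = Δ, i.e. h = Δ (ρ_m − ρ_c)/ρ_m.
h = 23.71 km × 593/3287 = 4.28 km.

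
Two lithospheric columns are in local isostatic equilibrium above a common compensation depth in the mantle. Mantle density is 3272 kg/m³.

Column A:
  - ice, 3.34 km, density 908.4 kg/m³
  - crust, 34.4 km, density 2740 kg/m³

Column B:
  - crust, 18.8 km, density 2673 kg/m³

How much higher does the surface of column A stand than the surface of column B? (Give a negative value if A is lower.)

For any compensation level in the mantle, the mantle terms cancel and isostasy reduces to e = (Σt_A − Σt_B) − (Σ(ρt)_A − Σ(ρt)_B) / ρ_m.
Σt_A = 37.74 km; Σt_B = 18.8 km; Σ(ρt)_A = 97290.056; Σ(ρt)_B = 50252.4 (in km·kg/m³).
e = (37.74 − 18.8) − (97290.056 − 50252.4) / 3272 = 4.56 km.

4.56 km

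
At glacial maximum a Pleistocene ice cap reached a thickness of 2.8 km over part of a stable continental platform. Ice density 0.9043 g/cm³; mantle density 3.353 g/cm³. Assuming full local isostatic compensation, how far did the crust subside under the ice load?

By Archimedes' principle applied to the lithosphere: the ice load ρ_ice t is balanced by mantle displaced below, ρ_m s.
s = t ρ_ice / ρ_m = 2.8 km × 0.9043/3.353 = 0.755 km.

0.755 km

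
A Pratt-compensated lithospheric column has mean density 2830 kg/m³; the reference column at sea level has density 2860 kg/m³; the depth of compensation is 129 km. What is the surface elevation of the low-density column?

ρ_ref D = ρ (D + h) → h = D (ρ_ref − ρ)/ρ.
h = 129 km × (2860 − 2830)/2830 = 1.37 km.

1.37 km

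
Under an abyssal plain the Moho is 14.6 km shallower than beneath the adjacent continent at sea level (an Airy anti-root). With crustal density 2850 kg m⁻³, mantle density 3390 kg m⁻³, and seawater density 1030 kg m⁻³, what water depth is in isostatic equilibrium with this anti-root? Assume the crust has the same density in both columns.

Replacing a thickness d of crust by seawater at the top must be balanced by replacing crust with mantle at the base: d (ρ_c − ρ_w) = a (ρ_m − ρ_c).
d = a (ρ_m − ρ_c)/(ρ_c − ρ_w) = 14.6 km × 540/1820 = 4.33 km.

4.33 km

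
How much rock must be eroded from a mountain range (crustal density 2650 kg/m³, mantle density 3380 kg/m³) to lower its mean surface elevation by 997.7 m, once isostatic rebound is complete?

Net drop Δ = e − u = e − e ρ_c/ρ_m = e (ρ_m − ρ_c)/ρ_m.
e = Δ ρ_m/(ρ_m − ρ_c) = 997.7 m × 3380/730 = 4620 m.

4620 m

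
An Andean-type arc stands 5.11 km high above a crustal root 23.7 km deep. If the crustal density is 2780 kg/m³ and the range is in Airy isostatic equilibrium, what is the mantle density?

Airy balance: ρ_c h = (ρ_m − ρ_c) r → ρ_m = ρ_c (1 + h/r).
ρ_m = 2780 × (1 + 5.11 km/23.7 km) = 3380 kg/m³.

3380 kg/m³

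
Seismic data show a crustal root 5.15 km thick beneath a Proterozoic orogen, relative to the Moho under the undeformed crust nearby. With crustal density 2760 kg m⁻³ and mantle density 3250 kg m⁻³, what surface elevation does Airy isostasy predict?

Equating mass per unit area of the two columns: ρ_c h = (ρ_m − ρ_c) r.
h = r (ρ_m − ρ_c) / ρ_c = 5.15 km × (3250 − 2760) / 2760 = 0.914 km.

0.914 km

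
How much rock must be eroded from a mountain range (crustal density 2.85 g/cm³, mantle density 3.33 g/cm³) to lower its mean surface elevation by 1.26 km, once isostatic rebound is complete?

Net drop Δ = e − u = e − e ρ_c/ρ_m = e (ρ_m − ρ_c)/ρ_m.
e = Δ ρ_m/(ρ_m − ρ_c) = 1.26 km × 3.33/0.48 = 8.74 km.

8.74 km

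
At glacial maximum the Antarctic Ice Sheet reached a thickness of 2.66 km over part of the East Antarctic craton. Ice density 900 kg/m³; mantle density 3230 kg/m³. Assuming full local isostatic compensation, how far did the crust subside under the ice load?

0.741 km

By Archimedes' principle applied to the lithosphere: the ice load ρ_ice t is balanced by mantle displaced below, ρ_m s.
s = t ρ_ice / ρ_m = 2.66 km × 900/3230 = 0.741 km.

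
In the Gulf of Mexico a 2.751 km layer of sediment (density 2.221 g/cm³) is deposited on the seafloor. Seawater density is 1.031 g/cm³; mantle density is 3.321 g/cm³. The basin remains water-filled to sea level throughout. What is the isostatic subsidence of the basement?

Submarine loading: the sediment displaces seawater, and the subsidence is in turn flooded, so s (ρ_m − ρ_w) = t (ρ_sed − ρ_w).
s = 2.751 km × (2.221 − 1.031) / (3.321 − 1.031) = 1.43 km.

1.43 km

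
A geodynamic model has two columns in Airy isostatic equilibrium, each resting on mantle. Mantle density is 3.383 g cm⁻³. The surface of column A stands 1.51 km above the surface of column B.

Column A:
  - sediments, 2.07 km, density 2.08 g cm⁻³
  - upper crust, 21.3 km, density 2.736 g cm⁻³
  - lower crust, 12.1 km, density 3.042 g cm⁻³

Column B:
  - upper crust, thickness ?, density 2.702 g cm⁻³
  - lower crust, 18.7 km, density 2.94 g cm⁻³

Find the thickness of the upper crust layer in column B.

10.6 km

Take the compensation level at the base of the deeper column (depth z_c below the surface of column A) and equate Σ ρ_i t_i down to z_c; mantle fills any gap and the z_c terms cancel.
Column A: 2.07×2.08 + 21.3×2.736 + 12.1×3.042 + (z_c − 35.47)×3.383
Column B: 1.51×0 + x×2.702 + 18.7×2.94 + (z_c − 1.51 − 18.7 − x)×3.383
The z_c×3.383 term appears on both sides and cancels. Collect the known terms of each column as K = Σ(ρt)_known − 3.383 × (depth of known layers): K_A = 99.3906 − 3.383×35.47 = −20.60441; K_B = 54.978 − 3.383×(1.51 + 18.7) = −13.39243.
Balance: K_A = K_B − x×(3.383 − 2.702), so x = (K_B − K_A)/(3.383 − 2.702) = 7.21198/0.681 = 10.6 km.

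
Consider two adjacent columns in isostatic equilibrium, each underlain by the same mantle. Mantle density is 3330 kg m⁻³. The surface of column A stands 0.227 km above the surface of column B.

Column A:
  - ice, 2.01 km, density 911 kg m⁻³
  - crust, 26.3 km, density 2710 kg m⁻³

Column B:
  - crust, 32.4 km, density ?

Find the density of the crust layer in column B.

2700 kg m⁻³

Take the compensation level at the base of the deeper column (depth z_c below the surface of column A) and equate Σ ρ_i t_i down to z_c; mantle fills any gap and the z_c terms cancel.
Column A: 2.01×911 + 26.3×2710 + (z_c − 28.31)×3330
Column B: 0.227×0 + 32.4×ρ + (z_c − 0.227 − 32.4)×3330
The z_c×3330 term appears on both sides and cancels. Collect the known terms of each column as K = Σ(ρt)_known − 3330 × (depth of known layers): K_A = 73104.11 − 3330×28.31 = −21168.19; K_B = 0 − 3330×(0.227 + 32.4) = −108647.91.
Balance: K_A = K_B + 32.4×ρ, so ρ = (K_A − K_B)/32.4 = 87479.7/32.4 = 2700 kg m⁻³.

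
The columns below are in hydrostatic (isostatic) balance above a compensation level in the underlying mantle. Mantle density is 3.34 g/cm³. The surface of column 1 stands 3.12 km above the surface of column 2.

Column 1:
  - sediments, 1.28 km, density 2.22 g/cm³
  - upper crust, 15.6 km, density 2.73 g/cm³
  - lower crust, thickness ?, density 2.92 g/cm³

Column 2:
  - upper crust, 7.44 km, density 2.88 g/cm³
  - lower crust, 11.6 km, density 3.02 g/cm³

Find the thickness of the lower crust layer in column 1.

15.7 km

Take the compensation level at the base of the deeper column (depth z_c below the surface of column 1) and equate Σ ρ_i t_i down to z_c; mantle fills any gap and the z_c terms cancel.
Column 1: 1.28×2.22 + 15.6×2.73 + x×2.92 + (z_c − 16.88 − x)×3.34
Column 2: 3.12×0 + 7.44×2.88 + 11.6×3.02 + (z_c − 3.12 − 19.04)×3.34
The z_c×3.34 term appears on both sides and cancels. Collect the known terms of each column as K = Σ(ρt)_known − 3.34 × (depth of known layers): K_1 = 45.4296 − 3.34×16.88 = −10.9496; K_2 = 56.4592 − 3.34×(3.12 + 19.04) = −17.5552.
Balance: K_1 − x×(3.34 − 2.92) = K_2, so x = (K_1 − K_2)/(3.34 − 2.92) = 6.6056/0.42 = 15.7 km.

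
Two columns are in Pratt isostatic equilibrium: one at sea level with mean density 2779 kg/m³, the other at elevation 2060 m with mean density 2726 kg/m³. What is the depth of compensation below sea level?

ρ_ref D = ρ (D + h) → D (ρ_ref − ρ) = ρ h.
D = ρ h/(ρ_ref − ρ) = 2726 × 2060 m/(2779 − 2726) = 106000 m.

106000 m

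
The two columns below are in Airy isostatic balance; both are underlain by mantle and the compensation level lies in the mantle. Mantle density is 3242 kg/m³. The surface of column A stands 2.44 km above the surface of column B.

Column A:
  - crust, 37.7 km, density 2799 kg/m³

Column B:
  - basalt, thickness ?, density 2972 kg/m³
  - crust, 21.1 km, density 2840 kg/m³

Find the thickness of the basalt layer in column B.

1.14 km

Take the compensation level at the base of the deeper column (depth z_c below the surface of column A) and equate Σ ρ_i t_i down to z_c; mantle fills any gap and the z_c terms cancel.
Column A: 37.7×2799 + (z_c − 37.7)×3242
Column B: 2.44×0 + x×2972 + 21.1×2840 + (z_c − 2.44 − 21.1 − x)×3242
The z_c×3242 term appears on both sides and cancels. Collect the known terms of each column as K = Σ(ρt)_known − 3242 × (depth of known layers): K_A = 105522.3 − 3242×37.7 = −16701.1; K_B = 59924 − 3242×(2.44 + 21.1) = −16392.68.
Balance: K_A = K_B − x×(3242 − 2972), so x = (K_B − K_A)/(3242 − 2972) = 308.42/270 = 1.14 km.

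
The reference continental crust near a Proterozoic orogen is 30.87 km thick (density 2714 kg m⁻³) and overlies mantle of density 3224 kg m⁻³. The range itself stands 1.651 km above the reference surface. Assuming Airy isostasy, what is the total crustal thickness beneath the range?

Root depth r = h ρ_c / (ρ_m − ρ_c) = 1.651 km × 2714 / 510 = 8.786 km.
Total thickness = T + h + r = 30.87 km + 1.651 km + 8.786 km = 41.3 km.

41.3 km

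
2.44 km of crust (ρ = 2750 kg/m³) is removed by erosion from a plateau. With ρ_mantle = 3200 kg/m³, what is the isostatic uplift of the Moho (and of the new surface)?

Unloading: uplift u = e ρ_c/ρ_m = 2.44 km × 2750/3200 = 2.1 km.

2.1 km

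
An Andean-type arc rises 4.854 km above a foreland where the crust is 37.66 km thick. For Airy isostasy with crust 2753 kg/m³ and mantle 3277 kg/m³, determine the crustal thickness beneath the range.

68 km

Root depth r = h ρ_c / (ρ_m − ρ_c) = 4.854 km × 2753 / 524 = 25.5 km.
Total thickness = T + h + r = 37.66 km + 4.854 km + 25.5 km = 68 km.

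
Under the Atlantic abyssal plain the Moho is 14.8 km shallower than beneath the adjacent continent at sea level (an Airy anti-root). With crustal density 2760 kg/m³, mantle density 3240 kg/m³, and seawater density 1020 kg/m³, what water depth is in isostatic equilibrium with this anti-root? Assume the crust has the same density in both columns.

Replacing a thickness d of crust by seawater at the top must be balanced by replacing crust with mantle at the base: d (ρ_c − ρ_w) = a (ρ_m − ρ_c).
d = a (ρ_m − ρ_c)/(ρ_c − ρ_w) = 14.8 km × 480/1740 = 4.08 km.

4.08 km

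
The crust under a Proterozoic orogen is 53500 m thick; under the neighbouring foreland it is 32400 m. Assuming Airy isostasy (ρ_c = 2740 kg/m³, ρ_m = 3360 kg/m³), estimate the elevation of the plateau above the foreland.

Excess crust Δ = 53500 m − 32400 m = 21100 m, split between elevation h and root r with h + r = Δ.
Airy balance ρ_c h = (ρ_m − ρ_c) r gives r = h ρ_c/(ρ_m − ρ_c), so h (1 + ρ_c/(ρ_m − ρ_c)) = Δ, i.e. h = Δ (ρ_m − ρ_c)/ρ_m.
h = 21100 m × 620/3360 = 3890 m.

3890 m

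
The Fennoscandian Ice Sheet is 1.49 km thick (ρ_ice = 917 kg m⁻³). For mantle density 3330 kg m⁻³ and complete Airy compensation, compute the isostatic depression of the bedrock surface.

Balancing pressure at the compensation depth: the ice load ρ_ice t is balanced by mantle displaced below, ρ_m s.
s = t ρ_ice / ρ_m = 1.49 km × 917/3330 = 0.41 km.

0.41 km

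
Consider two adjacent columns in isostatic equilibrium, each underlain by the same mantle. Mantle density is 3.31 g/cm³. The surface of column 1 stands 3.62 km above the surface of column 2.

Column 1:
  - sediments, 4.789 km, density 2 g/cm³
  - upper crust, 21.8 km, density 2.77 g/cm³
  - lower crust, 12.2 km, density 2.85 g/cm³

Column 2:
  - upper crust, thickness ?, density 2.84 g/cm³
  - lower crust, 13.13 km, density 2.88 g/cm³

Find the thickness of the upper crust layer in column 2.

Take the compensation level at the base of the deeper column (depth z_c below the surface of column 1) and equate Σ ρ_i t_i down to z_c; mantle fills any gap and the z_c terms cancel.
Column 1: 4.789×2 + 21.8×2.77 + 12.2×2.85 + (z_c − 38.789)×3.31
Column 2: 3.62×0 + x×2.84 + 13.13×2.88 + (z_c − 3.62 − 13.13 − x)×3.31
The z_c×3.31 term appears on both sides and cancels. Collect the known terms of each column as K = Σ(ρt)_known − 3.31 × (depth of known layers): K_1 = 104.734 − 3.31×38.789 = −23.65759; K_2 = 37.8144 − 3.31×(3.62 + 13.13) = −17.6281.
Balance: K_1 = K_2 − x×(3.31 − 2.84), so x = (K_2 − K_1)/(3.31 − 2.84) = 6.02949/0.47 = 12.8 km.

12.8 km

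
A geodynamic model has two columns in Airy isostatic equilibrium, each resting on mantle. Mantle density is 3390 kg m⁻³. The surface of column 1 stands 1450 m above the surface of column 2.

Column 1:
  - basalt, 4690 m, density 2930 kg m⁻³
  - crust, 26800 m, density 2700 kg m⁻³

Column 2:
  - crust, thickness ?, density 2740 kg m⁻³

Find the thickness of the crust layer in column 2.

24200 m

Take the compensation level at the base of the deeper column (depth z_c below the surface of column 1) and equate Σ ρ_i t_i down to z_c; mantle fills any gap and the z_c terms cancel.
Column 1: 4690×2930 + 26800×2700 + (z_c − 31490)×3390
Column 2: 1450×0 + x×2740 + (z_c − 1450 − 0 − x)×3390
The z_c×3390 term appears on both sides and cancels. Collect the known terms of each column as K = Σ(ρt)_known − 3390 × (depth of known layers): K_1 = 86101700 − 3390×31490 = −20649400; K_2 = 0 − 3390×(1450 + 0) = −4915500.
Balance: K_1 = K_2 − x×(3390 − 2740), so x = (K_2 − K_1)/(3390 − 2740) = 15733900/650 = 24200 m.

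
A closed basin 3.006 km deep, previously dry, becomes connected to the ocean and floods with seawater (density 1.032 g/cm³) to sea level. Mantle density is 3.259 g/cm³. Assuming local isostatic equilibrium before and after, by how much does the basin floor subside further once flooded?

After flooding the water column is d + s deep. Its weight must equal the weight of mantle displaced by the extra subsidence s: (d + s) ρ_w = s ρ_m.
s = d ρ_w / (ρ_m − ρ_w) = 3.006 km × 1.032/(3.259 − 1.032) = 1.39 km.

1.39 km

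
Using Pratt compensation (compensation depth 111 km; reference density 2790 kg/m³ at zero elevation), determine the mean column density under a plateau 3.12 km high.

2710 kg/m³

Pratt balance: ρ_ref D = ρ (D + h).
ρ = ρ_ref D/(D + h) = 2790 × 111 km/(111 km + 3.12 km) = 2710 kg/m³.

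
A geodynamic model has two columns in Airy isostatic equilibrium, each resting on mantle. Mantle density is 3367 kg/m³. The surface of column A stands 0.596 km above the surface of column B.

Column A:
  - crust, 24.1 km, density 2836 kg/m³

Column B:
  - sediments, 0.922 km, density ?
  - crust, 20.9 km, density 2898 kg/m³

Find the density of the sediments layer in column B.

2300 kg/m³

Take the compensation level at the base of the deeper column (depth z_c below the surface of column A) and equate Σ ρ_i t_i down to z_c; mantle fills any gap and the z_c terms cancel.
Column A: 24.1×2836 + (z_c − 24.1)×3367
Column B: 0.596×0 + 0.922×ρ + 20.9×2898 + (z_c − 0.596 − 21.822)×3367
The z_c×3367 term appears on both sides and cancels. Collect the known terms of each column as K = Σ(ρt)_known − 3367 × (depth of known layers): K_A = 68347.6 − 3367×24.1 = −12797.1; K_B = 60568.2 − 3367×(0.596 + 21.822) = −14913.206.
Balance: K_A = K_B + 0.922×ρ, so ρ = (K_A − K_B)/0.922 = 2116.11/0.922 = 2300 kg/m³.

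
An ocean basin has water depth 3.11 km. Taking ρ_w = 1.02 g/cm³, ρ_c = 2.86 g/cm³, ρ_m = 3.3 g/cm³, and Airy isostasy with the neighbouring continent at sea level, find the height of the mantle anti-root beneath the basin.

Isostatic balance requires: replacing crust with seawater at the top is compensated by replacing crust with mantle at the base: d (ρ_c − ρ_w) = a (ρ_m − ρ_c).
a = d (ρ_c − ρ_w)/(ρ_m − ρ_c) = 3.11 km × 1.84/0.44 = 13 km.

13 km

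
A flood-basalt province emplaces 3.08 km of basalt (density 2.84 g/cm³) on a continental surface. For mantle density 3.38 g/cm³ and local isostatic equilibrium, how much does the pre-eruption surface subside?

Subaerial loading: s = t ρ_load / ρ_m.
s = 3.08 km × 2.84/3.38 = 2.59 km.

2.59 km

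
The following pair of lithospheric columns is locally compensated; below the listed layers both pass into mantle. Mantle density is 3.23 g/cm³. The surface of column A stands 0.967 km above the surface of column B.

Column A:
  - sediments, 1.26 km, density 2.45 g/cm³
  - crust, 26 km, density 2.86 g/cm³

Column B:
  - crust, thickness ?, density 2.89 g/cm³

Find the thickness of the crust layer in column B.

Take the compensation level at the base of the deeper column (depth z_c below the surface of column A) and equate Σ ρ_i t_i down to z_c; mantle fills any gap and the z_c terms cancel.
Column A: 1.26×2.45 + 26×2.86 + (z_c − 27.26)×3.23
Column B: 0.967×0 + x×2.89 + (z_c − 0.967 − 0 − x)×3.23
The z_c×3.23 term appears on both sides and cancels. Collect the known terms of each column as K = Σ(ρt)_known − 3.23 × (depth of known layers): K_A = 77.447 − 3.23×27.26 = −10.6028; K_B = 0 − 3.23×(0.967 + 0) = −3.12341.
Balance: K_A = K_B − x×(3.23 − 2.89), so x = (K_B − K_A)/(3.23 − 2.89) = 7.47939/0.34 = 22 km.

22 km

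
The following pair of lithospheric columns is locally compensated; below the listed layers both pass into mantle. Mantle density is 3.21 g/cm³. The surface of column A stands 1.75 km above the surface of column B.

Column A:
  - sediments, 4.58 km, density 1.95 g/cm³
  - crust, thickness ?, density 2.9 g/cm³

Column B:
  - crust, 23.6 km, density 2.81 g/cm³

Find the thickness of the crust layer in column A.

30 km

Take the compensation level at the base of the deeper column (depth z_c below the surface of column A) and equate Σ ρ_i t_i down to z_c; mantle fills any gap and the z_c terms cancel.
Column A: 4.58×1.95 + x×2.9 + (z_c − 4.58 − x)×3.21
Column B: 1.75×0 + 23.6×2.81 + (z_c − 1.75 − 23.6)×3.21
The z_c×3.21 term appears on both sides and cancels. Collect the known terms of each column as K = Σ(ρt)_known − 3.21 × (depth of known layers): K_A = 8.931 − 3.21×4.58 = −5.7708; K_B = 66.316 − 3.21×(1.75 + 23.6) = −15.0575.
Balance: K_A − x×(3.21 − 2.9) = K_B, so x = (K_A − K_B)/(3.21 − 2.9) = 9.2867/0.31 = 30 km.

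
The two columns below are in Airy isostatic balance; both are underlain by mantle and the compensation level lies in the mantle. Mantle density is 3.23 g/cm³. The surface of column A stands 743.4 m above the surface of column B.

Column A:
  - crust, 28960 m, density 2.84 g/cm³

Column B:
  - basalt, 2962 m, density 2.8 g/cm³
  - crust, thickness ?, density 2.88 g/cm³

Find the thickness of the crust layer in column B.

Take the compensation level at the base of the deeper column (depth z_c below the surface of column A) and equate Σ ρ_i t_i down to z_c; mantle fills any gap and the z_c terms cancel.
Column A: 28960×2.84 + (z_c − 28960)×3.23
Column B: 743.4×0 + 2962×2.8 + x×2.88 + (z_c − 743.4 − 2962 − x)×3.23
The z_c×3.23 term appears on both sides and cancels. Collect the known terms of each column as K = Σ(ρt)_known − 3.23 × (depth of known layers): K_A = 82246.4 − 3.23×28960 = −11294.4; K_B = 8293.6 − 3.23×(743.4 + 2962) = −3674.842.
Balance: K_A = K_B − x×(3.23 − 2.88), so x = (K_B − K_A)/(3.23 − 2.88) = 7619.56/0.35 = 21800 m.

21800 m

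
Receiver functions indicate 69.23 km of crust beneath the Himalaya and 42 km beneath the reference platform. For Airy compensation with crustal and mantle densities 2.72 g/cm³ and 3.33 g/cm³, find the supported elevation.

Excess crust Δ = 69.23 km − 42 km = 27.23 km, split between elevation h and root r with h + r = Δ.
Airy balance ρ_c h = (ρ_m − ρ_c) r gives r = h ρ_c/(ρ_m − ρ_c), so h (1 + ρ_c/(ρ_m − ρ_c)) = Δ, i.e. h = Δ (ρ_m − ρ_c)/ρ_m.
h = 27.23 km × 0.61/3.33 = 4.99 km.

4.99 km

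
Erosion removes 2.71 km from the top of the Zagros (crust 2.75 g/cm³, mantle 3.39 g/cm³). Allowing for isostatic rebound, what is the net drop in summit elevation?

0.512 km

Rebound u = e ρ_c/ρ_m = 2.71 km × 2.75/3.39 = 2.198 km.
Net surface drop = e − u = 2.71 km − 2.198 km = e (ρ_m − ρ_c)/ρ_m = 0.512 km.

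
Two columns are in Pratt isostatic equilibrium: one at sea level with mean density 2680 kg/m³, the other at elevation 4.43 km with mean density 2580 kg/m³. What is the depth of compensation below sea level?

114 km

ρ_ref D = ρ (D + h) → D (ρ_ref − ρ) = ρ h.
D = ρ h/(ρ_ref − ρ) = 2580 × 4.43 km/(2680 − 2580) = 114 km.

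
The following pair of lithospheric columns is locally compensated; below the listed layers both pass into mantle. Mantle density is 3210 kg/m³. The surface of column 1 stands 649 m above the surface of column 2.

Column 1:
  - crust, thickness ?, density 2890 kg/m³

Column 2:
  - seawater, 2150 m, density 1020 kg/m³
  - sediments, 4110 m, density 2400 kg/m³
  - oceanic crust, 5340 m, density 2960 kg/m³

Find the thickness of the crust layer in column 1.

Take the compensation level at the base of the deeper column (depth z_c below the surface of column 1) and equate Σ ρ_i t_i down to z_c; mantle fills any gap and the z_c terms cancel.
Column 1: x×2890 + (z_c − 0 − x)×3210
Column 2: 649×0 + 2150×1020 + 4110×2400 + 5340×2960 + (z_c − 649 − 11600)×3210
The z_c×3210 term appears on both sides and cancels. Collect the known terms of each column as K = Σ(ρt)_known − 3210 × (depth of known layers): K_1 = 0 − 3210×0 = 0; K_2 = 27863400 − 3210×(649 + 11600) = −11455890.
Balance: K_1 − x×(3210 − 2890) = K_2, so x = (K_1 − K_2)/(3210 − 2890) = 11455900/320 = 35800 m.

35800 m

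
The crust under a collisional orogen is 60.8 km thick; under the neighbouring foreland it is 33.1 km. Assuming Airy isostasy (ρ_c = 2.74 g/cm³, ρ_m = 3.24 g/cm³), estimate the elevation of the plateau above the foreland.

4.27 km

Excess crust Δ = 60.8 km − 33.1 km = 27.7 km, split between elevation h and root r with h + r = Δ.
Airy balance ρ_c h = (ρ_m − ρ_c) r gives r = h ρ_c/(ρ_m − ρ_c), so h (1 + ρ_c/(ρ_m − ρ_c)) = Δ, i.e. h = Δ (ρ_m − ρ_c)/ρ_m.
h = 27.7 km × 0.5/3.24 = 4.27 km.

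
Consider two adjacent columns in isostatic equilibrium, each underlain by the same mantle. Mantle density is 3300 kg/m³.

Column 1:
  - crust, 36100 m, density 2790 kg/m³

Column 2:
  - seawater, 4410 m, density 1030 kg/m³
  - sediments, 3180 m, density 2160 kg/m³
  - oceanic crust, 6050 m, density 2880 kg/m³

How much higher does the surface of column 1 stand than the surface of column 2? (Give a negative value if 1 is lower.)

677 m

For any compensation level in the mantle, the mantle terms cancel and isostasy reduces to e = (Σt_1 − Σt_2) − (Σ(ρt)_1 − Σ(ρt)_2) / ρ_m.
Σt_1 = 36100 m; Σt_2 = 13640 m; Σ(ρt)_1 = 100719000; Σ(ρt)_2 = 28835100 (in m·kg/m³).
e = (36100 − 13640) − (100719000 − 28835100) / 3300 = 677 m.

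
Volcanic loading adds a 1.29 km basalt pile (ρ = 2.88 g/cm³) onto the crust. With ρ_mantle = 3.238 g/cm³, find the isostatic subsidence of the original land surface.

1.15 km

Subaerial loading: s = t ρ_load / ρ_m.
s = 1.29 km × 2.88/3.238 = 1.15 km.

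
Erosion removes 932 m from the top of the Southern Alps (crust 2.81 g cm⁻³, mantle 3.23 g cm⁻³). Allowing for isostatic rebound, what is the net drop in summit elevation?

121 m

Rebound u = e ρ_c/ρ_m = 932 m × 2.81/3.23 = 810.8 m.
Net surface drop = e − u = 932 m − 810.8 m = e (ρ_m − ρ_c)/ρ_m = 121 m.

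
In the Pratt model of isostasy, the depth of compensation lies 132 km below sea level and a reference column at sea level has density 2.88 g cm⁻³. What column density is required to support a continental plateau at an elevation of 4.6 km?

2.78 g cm⁻³

Pratt balance: ρ_ref D = ρ (D + h).
ρ = ρ_ref D/(D + h) = 2.88 × 132 km/(132 km + 4.6 km) = 2.78 g cm⁻³.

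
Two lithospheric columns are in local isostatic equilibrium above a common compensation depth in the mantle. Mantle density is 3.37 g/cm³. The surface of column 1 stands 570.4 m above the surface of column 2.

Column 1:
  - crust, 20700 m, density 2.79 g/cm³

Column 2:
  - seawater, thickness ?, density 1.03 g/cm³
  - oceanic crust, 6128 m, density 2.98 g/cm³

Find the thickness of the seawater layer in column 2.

Take the compensation level at the base of the deeper column (depth z_c below the surface of column 1) and equate Σ ρ_i t_i down to z_c; mantle fills any gap and the z_c terms cancel.
Column 1: 20700×2.79 + (z_c − 20700)×3.37
Column 2: 570.4×0 + x×1.03 + 6128×2.98 + (z_c − 570.4 − 6128 − x)×3.37
The z_c×3.37 term appears on both sides and cancels. Collect the known terms of each column as K = Σ(ρt)_known − 3.37 × (depth of known layers): K_1 = 57753 − 3.37×20700 = −12006; K_2 = 18261.44 − 3.37×(570.4 + 6128) = −4312.168.
Balance: K_1 = K_2 − x×(3.37 − 1.03), so x = (K_2 − K_1)/(3.37 − 1.03) = 7693.83/2.34 = 3290 m.

3290 m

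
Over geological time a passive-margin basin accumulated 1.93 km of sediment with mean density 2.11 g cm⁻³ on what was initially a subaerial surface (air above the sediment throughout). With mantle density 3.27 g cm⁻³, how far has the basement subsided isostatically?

1.25 km

Subaerial load: s = t ρ_sed / ρ_m = 1.93 km × 2.11/3.27 = 1.25 km.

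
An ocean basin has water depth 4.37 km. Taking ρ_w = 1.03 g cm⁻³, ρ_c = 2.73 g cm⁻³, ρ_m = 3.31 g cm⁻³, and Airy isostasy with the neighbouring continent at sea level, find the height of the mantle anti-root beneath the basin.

In Airy isostatic equilibrium: replacing crust with seawater at the top is compensated by replacing crust with mantle at the base: d (ρ_c − ρ_w) = a (ρ_m − ρ_c).
a = d (ρ_c − ρ_w)/(ρ_m − ρ_c) = 4.37 km × 1.7/0.58 = 12.8 km.

12.8 km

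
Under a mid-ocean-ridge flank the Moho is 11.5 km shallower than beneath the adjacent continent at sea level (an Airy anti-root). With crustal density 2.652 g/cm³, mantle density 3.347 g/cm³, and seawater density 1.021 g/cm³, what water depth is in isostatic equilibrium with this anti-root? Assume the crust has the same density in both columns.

Replacing a thickness d of crust by seawater at the top must be balanced by replacing crust with mantle at the base: d (ρ_c − ρ_w) = a (ρ_m − ρ_c).
d = a (ρ_m − ρ_c)/(ρ_c − ρ_w) = 11.5 km × 0.695/1.631 = 4.9 km.

4.9 km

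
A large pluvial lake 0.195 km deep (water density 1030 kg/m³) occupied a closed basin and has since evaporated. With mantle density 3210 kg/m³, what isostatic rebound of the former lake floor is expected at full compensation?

0.0626 km

u = d ρ_w/ρ_m = 0.195 km × 1030/3210 = 0.0626 km.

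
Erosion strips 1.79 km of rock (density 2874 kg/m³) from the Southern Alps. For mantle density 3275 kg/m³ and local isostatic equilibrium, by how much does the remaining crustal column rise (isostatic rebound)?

1.57 km

Unloading: uplift u = e ρ_c/ρ_m = 1.79 km × 2874/3275 = 1.57 km.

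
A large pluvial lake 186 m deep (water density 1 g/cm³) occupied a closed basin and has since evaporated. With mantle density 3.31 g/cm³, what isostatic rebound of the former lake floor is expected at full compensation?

u = d ρ_w/ρ_m = 186 m × 1/3.31 = 56.2 m.

56.2 m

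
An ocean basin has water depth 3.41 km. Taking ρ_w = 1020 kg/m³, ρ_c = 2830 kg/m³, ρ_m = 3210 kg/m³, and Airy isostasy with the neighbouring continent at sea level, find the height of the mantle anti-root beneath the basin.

16.2 km

Isostatic balance requires: replacing crust with seawater at the top is compensated by replacing crust with mantle at the base: d (ρ_c − ρ_w) = a (ρ_m − ρ_c).
a = d (ρ_c − ρ_w)/(ρ_m − ρ_c) = 3.41 km × 1810/380 = 16.2 km.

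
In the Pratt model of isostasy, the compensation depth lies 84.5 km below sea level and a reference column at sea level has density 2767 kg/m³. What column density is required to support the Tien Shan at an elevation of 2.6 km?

2680 kg/m³

Pratt balance: ρ_ref D = ρ (D + h).
ρ = ρ_ref D/(D + h) = 2767 × 84.5 km/(84.5 km + 2.6 km) = 2680 kg/m³.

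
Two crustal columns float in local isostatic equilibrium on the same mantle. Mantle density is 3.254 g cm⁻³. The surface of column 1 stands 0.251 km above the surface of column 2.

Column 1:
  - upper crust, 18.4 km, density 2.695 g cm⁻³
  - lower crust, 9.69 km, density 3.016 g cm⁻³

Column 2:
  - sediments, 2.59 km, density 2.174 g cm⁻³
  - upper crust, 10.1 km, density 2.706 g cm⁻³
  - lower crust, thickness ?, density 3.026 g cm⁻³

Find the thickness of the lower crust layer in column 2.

Take the compensation level at the base of the deeper column (depth z_c below the surface of column 1) and equate Σ ρ_i t_i down to z_c; mantle fills any gap and the z_c terms cancel.
Column 1: 18.4×2.695 + 9.69×3.016 + (z_c − 28.09)×3.254
Column 2: 0.251×0 + 2.59×2.174 + 10.1×2.706 + x×3.026 + (z_c − 0.251 − 12.69 − x)×3.254
The z_c×3.254 term appears on both sides and cancels. Collect the known terms of each column as K = Σ(ρt)_known − 3.254 × (depth of known layers): K_1 = 78.81304 − 3.254×28.09 = −12.59182; K_2 = 32.96126 − 3.254×(0.251 + 12.69) = −9.148754.
Balance: K_1 = K_2 − x×(3.254 − 3.026), so x = (K_2 − K_1)/(3.254 − 3.026) = 3.44307/0.228 = 15.1 km.

15.1 km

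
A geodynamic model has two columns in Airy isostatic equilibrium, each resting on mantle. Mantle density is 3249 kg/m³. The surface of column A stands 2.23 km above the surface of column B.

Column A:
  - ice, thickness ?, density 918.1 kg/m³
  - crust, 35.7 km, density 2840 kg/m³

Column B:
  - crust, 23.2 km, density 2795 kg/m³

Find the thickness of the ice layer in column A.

1.36 km

Take the compensation level at the base of the deeper column (depth z_c below the surface of column A) and equate Σ ρ_i t_i down to z_c; mantle fills any gap and the z_c terms cancel.
Column A: x×918.1 + 35.7×2840 + (z_c − 35.7 − x)×3249
Column B: 2.23×0 + 23.2×2795 + (z_c − 2.23 − 23.2)×3249
The z_c×3249 term appears on both sides and cancels. Collect the known terms of each column as K = Σ(ρt)_known − 3249 × (depth of known layers): K_A = 101388 − 3249×35.7 = −14601.3; K_B = 64844 − 3249×(2.23 + 23.2) = −17778.07.
Balance: K_A − x×(3249 − 918.1) = K_B, so x = (K_A − K_B)/(3249 − 918.1) = 3176.77/2330.9 = 1.36 km.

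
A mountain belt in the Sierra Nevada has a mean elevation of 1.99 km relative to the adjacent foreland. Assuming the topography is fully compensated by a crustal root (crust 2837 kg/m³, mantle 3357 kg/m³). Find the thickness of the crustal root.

Equating mass per unit area of the two columns: the weight of the topography is balanced by the buoyancy of the root, ρ_c h = (ρ_m − ρ_c) r.
r = h · ρ_c / (ρ_m − ρ_c) = 1.99 km × 2837 / (3357 − 2837) = 10.9 km.

10.9 km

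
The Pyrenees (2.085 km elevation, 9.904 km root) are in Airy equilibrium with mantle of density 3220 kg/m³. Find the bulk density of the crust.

ρ_c h = (ρ_m − ρ_c) r → ρ_c (h + r) = ρ_m r → ρ_c = ρ_m r / (h + r).
ρ_c = 3220 × 9.904 km / (2.085 km + 9.904 km) = 2660 kg/m³.

2660 kg/m³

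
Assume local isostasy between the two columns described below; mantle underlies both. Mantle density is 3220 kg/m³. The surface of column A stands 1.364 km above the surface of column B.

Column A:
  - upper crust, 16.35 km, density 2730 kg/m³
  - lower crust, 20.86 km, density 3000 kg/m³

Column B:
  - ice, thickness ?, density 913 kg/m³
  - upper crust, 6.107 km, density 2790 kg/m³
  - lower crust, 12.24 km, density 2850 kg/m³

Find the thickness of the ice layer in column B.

Take the compensation level at the base of the deeper column (depth z_c below the surface of column A) and equate Σ ρ_i t_i down to z_c; mantle fills any gap and the z_c terms cancel.
Column A: 16.35×2730 + 20.86×3000 + (z_c − 37.21)×3220
Column B: 1.364×0 + x×913 + 6.107×2790 + 12.24×2850 + (z_c − 1.364 − 18.347 − x)×3220
The z_c×3220 term appears on both sides and cancels. Collect the known terms of each column as K = Σ(ρt)_known − 3220 × (depth of known layers): K_A = 107215.5 − 3220×37.21 = −12600.7; K_B = 51922.53 − 3220×(1.364 + 18.347) = −11546.89.
Balance: K_A = K_B − x×(3220 − 913), so x = (K_B − K_A)/(3220 − 913) = 1053.81/2307 = 0.457 km.

0.457 km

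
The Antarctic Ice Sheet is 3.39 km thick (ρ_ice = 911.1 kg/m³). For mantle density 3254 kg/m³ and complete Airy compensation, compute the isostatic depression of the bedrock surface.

0.949 km

Balancing pressure at the compensation depth: the ice load ρ_ice t is balanced by mantle displaced below, ρ_m s.
s = t ρ_ice / ρ_m = 3.39 km × 911.1/3254 = 0.949 km.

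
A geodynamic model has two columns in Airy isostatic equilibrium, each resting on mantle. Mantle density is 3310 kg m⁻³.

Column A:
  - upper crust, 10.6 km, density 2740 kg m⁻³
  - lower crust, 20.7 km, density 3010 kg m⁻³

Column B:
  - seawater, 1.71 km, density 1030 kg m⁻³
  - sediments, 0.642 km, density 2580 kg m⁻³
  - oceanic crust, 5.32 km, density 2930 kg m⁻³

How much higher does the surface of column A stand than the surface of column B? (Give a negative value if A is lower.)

For any compensation level in the mantle, the mantle terms cancel and isostasy reduces to e = (Σt_A − Σt_B) − (Σ(ρt)_A − Σ(ρt)_B) / ρ_m.
Σt_A = 31.3 km; Σt_B = 7.672 km; Σ(ρt)_A = 91351; Σ(ρt)_B = 19005.26 (in km·kg m⁻³).
e = (31.3 − 7.672) − (91351 − 19005.26) / 3310 = 1.77 km.

1.77 km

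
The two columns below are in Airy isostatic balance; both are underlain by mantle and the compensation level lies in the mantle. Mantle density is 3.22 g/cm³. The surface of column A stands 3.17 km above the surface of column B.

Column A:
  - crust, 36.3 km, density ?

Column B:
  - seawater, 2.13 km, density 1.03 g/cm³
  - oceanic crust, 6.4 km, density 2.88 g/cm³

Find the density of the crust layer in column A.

Take the compensation level at the base of the deeper column (depth z_c below the surface of column A) and equate Σ ρ_i t_i down to z_c; mantle fills any gap and the z_c terms cancel.
Column A: 36.3×ρ + (z_c − 36.3)×3.22
Column B: 3.17×0 + 2.13×1.03 + 6.4×2.88 + (z_c − 3.17 − 8.53)×3.22
The z_c×3.22 term appears on both sides and cancels. Collect the known terms of each column as K = Σ(ρt)_known − 3.22 × (depth of known layers): K_A = 0 − 3.22×36.3 = −116.886; K_B = 20.6259 − 3.22×(3.17 + 8.53) = −17.0481.
Balance: K_A + 36.3×ρ = K_B, so ρ = (K_B − K_A)/36.3 = 99.8379/36.3 = 2.75 g/cm³.

2.75 g/cm³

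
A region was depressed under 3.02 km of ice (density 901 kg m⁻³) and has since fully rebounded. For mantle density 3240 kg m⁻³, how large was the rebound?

0.84 km

Removing the load lets mantle flow back in; uplift u satisfies ρ_ice t = ρ_m u.
u = t ρ_ice/ρ_m = 3.02 km × 901/3240 = 0.84 km.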